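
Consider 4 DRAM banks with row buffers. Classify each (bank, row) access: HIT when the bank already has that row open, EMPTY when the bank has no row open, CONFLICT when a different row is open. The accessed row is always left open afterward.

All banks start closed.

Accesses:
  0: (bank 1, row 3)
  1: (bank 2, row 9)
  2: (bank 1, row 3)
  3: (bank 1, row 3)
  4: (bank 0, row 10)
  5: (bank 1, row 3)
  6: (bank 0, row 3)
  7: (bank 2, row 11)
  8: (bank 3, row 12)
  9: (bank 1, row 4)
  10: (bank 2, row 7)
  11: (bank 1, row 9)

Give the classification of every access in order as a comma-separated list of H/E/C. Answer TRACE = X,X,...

TRACE = E,E,H,H,E,H,C,C,E,C,C,C

0: bank 1 row 3 — prev None → EMPTY
1: bank 2 row 9 — prev None → EMPTY
2: bank 1 row 3 — prev 3 → HIT
3: bank 1 row 3 — prev 3 → HIT
4: bank 0 row 10 — prev None → EMPTY
5: bank 1 row 3 — prev 3 → HIT
6: bank 0 row 3 — prev 10 → CONFLICT
7: bank 2 row 11 — prev 9 → CONFLICT
8: bank 3 row 12 — prev None → EMPTY
9: bank 1 row 4 — prev 3 → CONFLICT
10: bank 2 row 7 — prev 11 → CONFLICT
11: bank 1 row 9 — prev 4 → CONFLICT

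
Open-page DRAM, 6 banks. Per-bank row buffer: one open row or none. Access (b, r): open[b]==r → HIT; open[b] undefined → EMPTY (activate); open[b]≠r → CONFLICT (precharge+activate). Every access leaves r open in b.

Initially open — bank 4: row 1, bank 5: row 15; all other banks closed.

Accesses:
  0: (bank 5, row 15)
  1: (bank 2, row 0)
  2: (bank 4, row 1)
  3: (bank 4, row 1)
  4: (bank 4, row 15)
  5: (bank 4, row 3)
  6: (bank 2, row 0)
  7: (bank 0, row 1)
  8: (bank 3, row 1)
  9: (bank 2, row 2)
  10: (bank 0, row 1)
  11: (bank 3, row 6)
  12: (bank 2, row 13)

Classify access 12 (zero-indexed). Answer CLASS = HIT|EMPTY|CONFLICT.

CLASS = CONFLICT

0: bank 5 row 15 — prev 15 → HIT
1: bank 2 row 0 — prev None → EMPTY
2: bank 4 row 1 — prev 1 → HIT
3: bank 4 row 1 — prev 1 → HIT
4: bank 4 row 15 — prev 1 → CONFLICT
5: bank 4 row 3 — prev 15 → CONFLICT
6: bank 2 row 0 — prev 0 → HIT
7: bank 0 row 1 — prev None → EMPTY
8: bank 3 row 1 — prev None → EMPTY
9: bank 2 row 2 — prev 0 → CONFLICT
10: bank 0 row 1 — prev 1 → HIT
11: bank 3 row 6 — prev 1 → CONFLICT
12: bank 2 row 13 — prev 2 → CONFLICT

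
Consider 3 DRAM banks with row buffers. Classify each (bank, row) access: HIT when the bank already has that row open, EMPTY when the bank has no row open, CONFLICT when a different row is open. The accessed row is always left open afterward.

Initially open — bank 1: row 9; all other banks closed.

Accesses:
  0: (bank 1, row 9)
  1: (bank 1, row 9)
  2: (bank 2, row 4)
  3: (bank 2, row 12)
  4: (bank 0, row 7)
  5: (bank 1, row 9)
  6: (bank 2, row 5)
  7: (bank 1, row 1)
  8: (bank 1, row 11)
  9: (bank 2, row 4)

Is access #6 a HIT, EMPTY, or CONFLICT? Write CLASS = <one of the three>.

step 0: bank1 9->9 [HIT]
step 1: bank1 9->9 [HIT]
step 2: bank2 None->4 [EMPTY]
step 3: bank2 4->12 [CONFLICT]
step 4: bank0 None->7 [EMPTY]
step 5: bank1 9->9 [HIT]
step 6: bank2 12->5 [CONFLICT]
step 7: bank1 9->1 [CONFLICT]
step 8: bank1 1->11 [CONFLICT]
step 9: bank2 5->4 [CONFLICT]

CLASS = CONFLICT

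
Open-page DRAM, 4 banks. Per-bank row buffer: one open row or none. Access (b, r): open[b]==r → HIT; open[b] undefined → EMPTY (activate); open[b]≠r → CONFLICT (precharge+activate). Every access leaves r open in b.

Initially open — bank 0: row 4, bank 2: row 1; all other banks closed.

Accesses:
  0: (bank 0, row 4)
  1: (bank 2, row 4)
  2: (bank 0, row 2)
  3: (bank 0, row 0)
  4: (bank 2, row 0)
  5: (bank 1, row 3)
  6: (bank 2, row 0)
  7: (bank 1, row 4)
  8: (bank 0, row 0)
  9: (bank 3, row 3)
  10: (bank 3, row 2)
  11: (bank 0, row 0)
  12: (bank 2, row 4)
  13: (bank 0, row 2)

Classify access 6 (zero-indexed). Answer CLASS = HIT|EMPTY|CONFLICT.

CLASS = HIT

#0 (0,4) H  (was 4)
#1 (2,4) C  (was 1)
#2 (0,2) C  (was 4)
#3 (0,0) C  (was 2)
#4 (2,0) C  (was 4)
#5 (1,3) E
#6 (2,0) H  (was 0)
#7 (1,4) C  (was 3)
#8 (0,0) H  (was 0)
#9 (3,3) E
#10 (3,2) C  (was 3)
#11 (0,0) H  (was 0)
#12 (2,4) C  (was 0)
#13 (0,2) C  (was 0)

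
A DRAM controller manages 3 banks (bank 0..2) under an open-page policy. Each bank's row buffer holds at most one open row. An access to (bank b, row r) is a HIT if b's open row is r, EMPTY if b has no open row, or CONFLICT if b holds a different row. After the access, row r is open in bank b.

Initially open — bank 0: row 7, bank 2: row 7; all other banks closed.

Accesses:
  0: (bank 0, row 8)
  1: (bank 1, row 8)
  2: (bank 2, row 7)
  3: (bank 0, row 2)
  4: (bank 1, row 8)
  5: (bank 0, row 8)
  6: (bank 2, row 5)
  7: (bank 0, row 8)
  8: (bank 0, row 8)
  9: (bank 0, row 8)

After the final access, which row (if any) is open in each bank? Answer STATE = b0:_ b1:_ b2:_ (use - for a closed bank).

STATE = b0:8 b1:8 b2:5

  [0] b0 r8: had r7 ⇒ C
  [1] b1 r8: no row ⇒ E
  [2] b2 r7: had r7 ⇒ H
  [3] b0 r2: had r8 ⇒ C
  [4] b1 r8: had r8 ⇒ H
  [5] b0 r8: had r2 ⇒ C
  [6] b2 r5: had r7 ⇒ C
  [7] b0 r8: had r8 ⇒ H
  [8] b0 r8: had r8 ⇒ H
  [9] b0 r8: had r8 ⇒ H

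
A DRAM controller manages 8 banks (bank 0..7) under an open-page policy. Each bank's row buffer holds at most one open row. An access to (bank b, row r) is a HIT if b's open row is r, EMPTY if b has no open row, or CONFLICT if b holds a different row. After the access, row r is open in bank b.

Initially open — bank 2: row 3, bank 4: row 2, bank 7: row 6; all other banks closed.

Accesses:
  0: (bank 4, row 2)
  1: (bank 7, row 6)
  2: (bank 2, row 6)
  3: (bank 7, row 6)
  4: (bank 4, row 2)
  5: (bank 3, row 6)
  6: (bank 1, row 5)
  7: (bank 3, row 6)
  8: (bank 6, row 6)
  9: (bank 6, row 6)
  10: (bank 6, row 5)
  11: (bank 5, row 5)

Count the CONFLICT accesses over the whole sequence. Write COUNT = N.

COUNT = 2

  [0] b4 r2: had r2 ⇒ H
  [1] b7 r6: had r6 ⇒ H
  [2] b2 r6: had r3 ⇒ C
  [3] b7 r6: had r6 ⇒ H
  [4] b4 r2: had r2 ⇒ H
  [5] b3 r6: no row ⇒ E
  [6] b1 r5: no row ⇒ E
  [7] b3 r6: had r6 ⇒ H
  [8] b6 r6: no row ⇒ E
  [9] b6 r6: had r6 ⇒ H
  [10] b6 r5: had r6 ⇒ C
  [11] b5 r5: no row ⇒ E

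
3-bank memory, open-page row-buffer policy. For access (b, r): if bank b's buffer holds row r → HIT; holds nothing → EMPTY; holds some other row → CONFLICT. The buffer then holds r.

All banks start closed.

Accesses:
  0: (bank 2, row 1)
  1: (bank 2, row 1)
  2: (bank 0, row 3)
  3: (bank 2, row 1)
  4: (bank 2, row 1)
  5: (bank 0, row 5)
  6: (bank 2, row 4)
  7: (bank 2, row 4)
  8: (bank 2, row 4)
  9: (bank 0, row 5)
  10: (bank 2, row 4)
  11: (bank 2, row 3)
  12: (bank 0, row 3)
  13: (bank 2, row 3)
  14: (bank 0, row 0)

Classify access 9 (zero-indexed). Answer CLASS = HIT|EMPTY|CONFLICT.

0: bank 2 row 1 — prev None → EMPTY
1: bank 2 row 1 — prev 1 → HIT
2: bank 0 row 3 — prev None → EMPTY
3: bank 2 row 1 — prev 1 → HIT
4: bank 2 row 1 — prev 1 → HIT
5: bank 0 row 5 — prev 3 → CONFLICT
6: bank 2 row 4 — prev 1 → CONFLICT
7: bank 2 row 4 — prev 4 → HIT
8: bank 2 row 4 — prev 4 → HIT
9: bank 0 row 5 — prev 5 → HIT
10: bank 2 row 4 — prev 4 → HIT
11: bank 2 row 3 — prev 4 → CONFLICT
12: bank 0 row 3 — prev 5 → CONFLICT
13: bank 2 row 3 — prev 3 → HIT
14: bank 0 row 0 — prev 3 → CONFLICT

CLASS = HIT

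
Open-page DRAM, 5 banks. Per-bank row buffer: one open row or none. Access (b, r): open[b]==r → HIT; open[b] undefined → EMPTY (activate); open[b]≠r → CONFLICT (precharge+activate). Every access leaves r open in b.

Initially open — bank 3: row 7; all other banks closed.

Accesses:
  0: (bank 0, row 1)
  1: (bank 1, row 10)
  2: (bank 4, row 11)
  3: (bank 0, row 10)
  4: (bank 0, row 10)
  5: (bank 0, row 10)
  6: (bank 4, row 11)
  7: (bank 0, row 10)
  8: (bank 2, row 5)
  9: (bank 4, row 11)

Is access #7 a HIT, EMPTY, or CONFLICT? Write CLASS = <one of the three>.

CLASS = HIT

  [0] b0 r1: no row ⇒ E
  [1] b1 r10: no row ⇒ E
  [2] b4 r11: no row ⇒ E
  [3] b0 r10: had r1 ⇒ C
  [4] b0 r10: had r10 ⇒ H
  [5] b0 r10: had r10 ⇒ H
  [6] b4 r11: had r11 ⇒ H
  [7] b0 r10: had r10 ⇒ H
  [8] b2 r5: no row ⇒ E
  [9] b4 r11: had r11 ⇒ H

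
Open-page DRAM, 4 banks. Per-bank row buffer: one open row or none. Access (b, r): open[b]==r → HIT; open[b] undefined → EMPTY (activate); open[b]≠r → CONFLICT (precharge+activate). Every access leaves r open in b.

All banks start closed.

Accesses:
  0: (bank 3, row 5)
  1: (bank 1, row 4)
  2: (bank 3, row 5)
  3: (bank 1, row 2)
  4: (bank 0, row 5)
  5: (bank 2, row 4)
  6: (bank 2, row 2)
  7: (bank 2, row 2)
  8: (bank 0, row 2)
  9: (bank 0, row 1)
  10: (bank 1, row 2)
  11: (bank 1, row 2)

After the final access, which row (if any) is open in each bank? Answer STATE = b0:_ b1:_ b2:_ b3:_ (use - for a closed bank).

0: bank 3 row 5 — prev None → EMPTY
1: bank 1 row 4 — prev None → EMPTY
2: bank 3 row 5 — prev 5 → HIT
3: bank 1 row 2 — prev 4 → CONFLICT
4: bank 0 row 5 — prev None → EMPTY
5: bank 2 row 4 — prev None → EMPTY
6: bank 2 row 2 — prev 4 → CONFLICT
7: bank 2 row 2 — prev 2 → HIT
8: bank 0 row 2 — prev 5 → CONFLICT
9: bank 0 row 1 — prev 2 → CONFLICT
10: bank 1 row 2 — prev 2 → HIT
11: bank 1 row 2 — prev 2 → HIT

STATE = b0:1 b1:2 b2:2 b3:5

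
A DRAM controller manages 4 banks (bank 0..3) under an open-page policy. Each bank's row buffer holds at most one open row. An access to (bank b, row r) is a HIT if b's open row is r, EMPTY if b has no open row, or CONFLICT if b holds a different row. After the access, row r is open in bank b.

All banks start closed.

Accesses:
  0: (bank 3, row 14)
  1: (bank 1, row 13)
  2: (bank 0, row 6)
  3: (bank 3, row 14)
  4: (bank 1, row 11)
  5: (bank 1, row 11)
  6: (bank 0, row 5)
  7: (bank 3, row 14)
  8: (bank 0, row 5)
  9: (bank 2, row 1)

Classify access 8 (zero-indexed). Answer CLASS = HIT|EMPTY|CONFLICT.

  [0] b3 r14: no row ⇒ E
  [1] b1 r13: no row ⇒ E
  [2] b0 r6: no row ⇒ E
  [3] b3 r14: had r14 ⇒ H
  [4] b1 r11: had r13 ⇒ C
  [5] b1 r11: had r11 ⇒ H
  [6] b0 r5: had r6 ⇒ C
  [7] b3 r14: had r14 ⇒ H
  [8] b0 r5: had r5 ⇒ H
  [9] b2 r1: no row ⇒ E

CLASS = HIT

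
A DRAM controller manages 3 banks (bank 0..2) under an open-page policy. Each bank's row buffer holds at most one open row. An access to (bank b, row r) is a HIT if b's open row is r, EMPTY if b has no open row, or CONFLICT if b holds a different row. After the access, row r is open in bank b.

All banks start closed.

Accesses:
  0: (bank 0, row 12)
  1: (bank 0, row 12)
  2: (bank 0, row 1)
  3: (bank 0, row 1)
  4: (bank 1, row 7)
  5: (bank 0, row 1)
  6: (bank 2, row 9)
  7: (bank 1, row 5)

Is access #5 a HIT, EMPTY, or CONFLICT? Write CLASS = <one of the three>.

CLASS = HIT

step 0: bank0 None->12 [EMPTY]
step 1: bank0 12->12 [HIT]
step 2: bank0 12->1 [CONFLICT]
step 3: bank0 1->1 [HIT]
step 4: bank1 None->7 [EMPTY]
step 5: bank0 1->1 [HIT]
step 6: bank2 None->9 [EMPTY]
step 7: bank1 7->5 [CONFLICT]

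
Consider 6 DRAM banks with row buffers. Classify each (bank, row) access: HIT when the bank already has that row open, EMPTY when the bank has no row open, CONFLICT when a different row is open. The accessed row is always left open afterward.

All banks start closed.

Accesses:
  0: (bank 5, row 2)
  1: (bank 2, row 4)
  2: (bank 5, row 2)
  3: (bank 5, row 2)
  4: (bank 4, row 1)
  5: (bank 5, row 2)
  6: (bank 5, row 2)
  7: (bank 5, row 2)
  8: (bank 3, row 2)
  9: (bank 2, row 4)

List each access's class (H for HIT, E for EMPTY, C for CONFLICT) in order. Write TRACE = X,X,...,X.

step 0: bank5 None->2 [EMPTY]
step 1: bank2 None->4 [EMPTY]
step 2: bank5 2->2 [HIT]
step 3: bank5 2->2 [HIT]
step 4: bank4 None->1 [EMPTY]
step 5: bank5 2->2 [HIT]
step 6: bank5 2->2 [HIT]
step 7: bank5 2->2 [HIT]
step 8: bank3 None->2 [EMPTY]
step 9: bank2 4->4 [HIT]

TRACE = E,E,H,H,E,H,H,H,E,H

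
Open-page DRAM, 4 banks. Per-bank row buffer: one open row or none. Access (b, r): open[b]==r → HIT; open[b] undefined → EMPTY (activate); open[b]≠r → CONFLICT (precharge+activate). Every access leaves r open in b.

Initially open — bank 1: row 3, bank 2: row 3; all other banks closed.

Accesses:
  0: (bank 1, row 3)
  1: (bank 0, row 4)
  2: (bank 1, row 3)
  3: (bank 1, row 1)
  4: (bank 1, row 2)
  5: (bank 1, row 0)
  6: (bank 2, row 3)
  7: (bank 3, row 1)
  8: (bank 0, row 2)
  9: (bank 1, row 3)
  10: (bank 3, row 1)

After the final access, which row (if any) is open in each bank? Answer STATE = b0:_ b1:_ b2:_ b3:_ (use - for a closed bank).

step 0: bank1 3->3 [HIT]
step 1: bank0 None->4 [EMPTY]
step 2: bank1 3->3 [HIT]
step 3: bank1 3->1 [CONFLICT]
step 4: bank1 1->2 [CONFLICT]
step 5: bank1 2->0 [CONFLICT]
step 6: bank2 3->3 [HIT]
step 7: bank3 None->1 [EMPTY]
step 8: bank0 4->2 [CONFLICT]
step 9: bank1 0->3 [CONFLICT]
step 10: bank3 1->1 [HIT]

STATE = b0:2 b1:3 b2:3 b3:1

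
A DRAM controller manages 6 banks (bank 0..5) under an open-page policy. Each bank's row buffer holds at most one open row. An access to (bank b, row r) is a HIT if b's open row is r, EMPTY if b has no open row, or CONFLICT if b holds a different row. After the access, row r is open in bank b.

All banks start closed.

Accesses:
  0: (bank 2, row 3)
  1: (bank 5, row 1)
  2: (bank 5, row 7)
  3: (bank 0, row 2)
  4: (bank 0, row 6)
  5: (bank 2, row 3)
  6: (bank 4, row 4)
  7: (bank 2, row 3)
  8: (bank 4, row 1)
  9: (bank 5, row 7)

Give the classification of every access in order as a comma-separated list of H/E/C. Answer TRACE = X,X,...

  [0] b2 r3: no row ⇒ E
  [1] b5 r1: no row ⇒ E
  [2] b5 r7: had r1 ⇒ C
  [3] b0 r2: no row ⇒ E
  [4] b0 r6: had r2 ⇒ C
  [5] b2 r3: had r3 ⇒ H
  [6] b4 r4: no row ⇒ E
  [7] b2 r3: had r3 ⇒ H
  [8] b4 r1: had r4 ⇒ C
  [9] b5 r7: had r7 ⇒ H

TRACE = E,E,C,E,C,H,E,H,C,H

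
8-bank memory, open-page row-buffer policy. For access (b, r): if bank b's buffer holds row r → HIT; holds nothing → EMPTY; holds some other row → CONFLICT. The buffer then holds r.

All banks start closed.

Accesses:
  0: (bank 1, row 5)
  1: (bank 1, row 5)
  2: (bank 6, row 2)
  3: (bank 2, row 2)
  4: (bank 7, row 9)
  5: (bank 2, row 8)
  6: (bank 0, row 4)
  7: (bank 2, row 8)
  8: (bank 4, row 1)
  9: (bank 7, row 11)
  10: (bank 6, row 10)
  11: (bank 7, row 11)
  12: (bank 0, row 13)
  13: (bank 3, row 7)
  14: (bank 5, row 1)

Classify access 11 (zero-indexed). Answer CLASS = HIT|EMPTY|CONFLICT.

#0 (1,5) E
#1 (1,5) H  (was 5)
#2 (6,2) E
#3 (2,2) E
#4 (7,9) E
#5 (2,8) C  (was 2)
#6 (0,4) E
#7 (2,8) H  (was 8)
#8 (4,1) E
#9 (7,11) C  (was 9)
#10 (6,10) C  (was 2)
#11 (7,11) H  (was 11)
#12 (0,13) C  (was 4)
#13 (3,7) E
#14 (5,1) E

CLASS = HIT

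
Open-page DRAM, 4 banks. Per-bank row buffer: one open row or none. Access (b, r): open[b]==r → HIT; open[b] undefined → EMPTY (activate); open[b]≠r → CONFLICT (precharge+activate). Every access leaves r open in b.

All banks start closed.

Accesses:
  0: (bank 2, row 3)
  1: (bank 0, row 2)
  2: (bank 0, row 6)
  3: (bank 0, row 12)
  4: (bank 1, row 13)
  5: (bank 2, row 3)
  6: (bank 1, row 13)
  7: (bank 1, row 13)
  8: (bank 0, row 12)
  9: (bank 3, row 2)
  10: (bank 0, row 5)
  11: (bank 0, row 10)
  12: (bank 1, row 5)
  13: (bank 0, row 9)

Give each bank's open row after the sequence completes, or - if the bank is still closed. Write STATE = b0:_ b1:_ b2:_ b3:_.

  [0] b2 r3: no row ⇒ E
  [1] b0 r2: no row ⇒ E
  [2] b0 r6: had r2 ⇒ C
  [3] b0 r12: had r6 ⇒ C
  [4] b1 r13: no row ⇒ E
  [5] b2 r3: had r3 ⇒ H
  [6] b1 r13: had r13 ⇒ H
  [7] b1 r13: had r13 ⇒ H
  [8] b0 r12: had r12 ⇒ H
  [9] b3 r2: no row ⇒ E
  [10] b0 r5: had r12 ⇒ C
  [11] b0 r10: had r5 ⇒ C
  [12] b1 r5: had r13 ⇒ C
  [13] b0 r9: had r10 ⇒ C

STATE = b0:9 b1:5 b2:3 b3:2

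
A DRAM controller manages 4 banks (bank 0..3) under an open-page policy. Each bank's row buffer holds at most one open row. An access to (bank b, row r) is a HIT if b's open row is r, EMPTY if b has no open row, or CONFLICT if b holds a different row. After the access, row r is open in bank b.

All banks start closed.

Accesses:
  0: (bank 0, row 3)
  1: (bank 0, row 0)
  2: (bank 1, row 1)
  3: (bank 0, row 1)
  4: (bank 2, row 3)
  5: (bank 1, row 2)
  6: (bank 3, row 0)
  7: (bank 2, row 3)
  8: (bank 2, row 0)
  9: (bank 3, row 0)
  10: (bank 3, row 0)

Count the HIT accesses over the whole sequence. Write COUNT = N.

COUNT = 3

0: bank 0 row 3 — prev None → EMPTY
1: bank 0 row 0 — prev 3 → CONFLICT
2: bank 1 row 1 — prev None → EMPTY
3: bank 0 row 1 — prev 0 → CONFLICT
4: bank 2 row 3 — prev None → EMPTY
5: bank 1 row 2 — prev 1 → CONFLICT
6: bank 3 row 0 — prev None → EMPTY
7: bank 2 row 3 — prev 3 → HIT
8: bank 2 row 0 — prev 3 → CONFLICT
9: bank 3 row 0 — prev 0 → HIT
10: bank 3 row 0 — prev 0 → HIT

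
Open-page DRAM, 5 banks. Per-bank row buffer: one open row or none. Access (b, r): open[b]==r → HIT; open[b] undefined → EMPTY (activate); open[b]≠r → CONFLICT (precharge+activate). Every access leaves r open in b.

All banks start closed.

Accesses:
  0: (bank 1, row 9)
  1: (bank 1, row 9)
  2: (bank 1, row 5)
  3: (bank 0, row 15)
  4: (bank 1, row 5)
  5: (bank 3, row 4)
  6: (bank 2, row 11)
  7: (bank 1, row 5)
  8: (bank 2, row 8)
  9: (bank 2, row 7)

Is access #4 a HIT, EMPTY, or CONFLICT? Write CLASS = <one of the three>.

CLASS = HIT

  [0] b1 r9: no row ⇒ E
  [1] b1 r9: had r9 ⇒ H
  [2] b1 r5: had r9 ⇒ C
  [3] b0 r15: no row ⇒ E
  [4] b1 r5: had r5 ⇒ H
  [5] b3 r4: no row ⇒ E
  [6] b2 r11: no row ⇒ E
  [7] b1 r5: had r5 ⇒ H
  [8] b2 r8: had r11 ⇒ C
  [9] b2 r7: had r8 ⇒ C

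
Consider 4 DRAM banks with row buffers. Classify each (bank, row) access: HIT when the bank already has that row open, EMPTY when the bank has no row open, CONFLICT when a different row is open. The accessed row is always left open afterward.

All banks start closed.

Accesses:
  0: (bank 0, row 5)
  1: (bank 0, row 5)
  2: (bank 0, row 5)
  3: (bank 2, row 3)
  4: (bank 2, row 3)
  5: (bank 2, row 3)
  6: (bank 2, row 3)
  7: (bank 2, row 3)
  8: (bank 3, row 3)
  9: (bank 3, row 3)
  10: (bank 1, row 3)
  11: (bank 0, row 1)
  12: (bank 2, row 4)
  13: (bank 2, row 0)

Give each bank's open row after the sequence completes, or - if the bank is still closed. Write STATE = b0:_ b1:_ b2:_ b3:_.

step 0: bank0 None->5 [EMPTY]
step 1: bank0 5->5 [HIT]
step 2: bank0 5->5 [HIT]
step 3: bank2 None->3 [EMPTY]
step 4: bank2 3->3 [HIT]
step 5: bank2 3->3 [HIT]
step 6: bank2 3->3 [HIT]
step 7: bank2 3->3 [HIT]
step 8: bank3 None->3 [EMPTY]
step 9: bank3 3->3 [HIT]
step 10: bank1 None->3 [EMPTY]
step 11: bank0 5->1 [CONFLICT]
step 12: bank2 3->4 [CONFLICT]
step 13: bank2 4->0 [CONFLICT]

STATE = b0:1 b1:3 b2:0 b3:3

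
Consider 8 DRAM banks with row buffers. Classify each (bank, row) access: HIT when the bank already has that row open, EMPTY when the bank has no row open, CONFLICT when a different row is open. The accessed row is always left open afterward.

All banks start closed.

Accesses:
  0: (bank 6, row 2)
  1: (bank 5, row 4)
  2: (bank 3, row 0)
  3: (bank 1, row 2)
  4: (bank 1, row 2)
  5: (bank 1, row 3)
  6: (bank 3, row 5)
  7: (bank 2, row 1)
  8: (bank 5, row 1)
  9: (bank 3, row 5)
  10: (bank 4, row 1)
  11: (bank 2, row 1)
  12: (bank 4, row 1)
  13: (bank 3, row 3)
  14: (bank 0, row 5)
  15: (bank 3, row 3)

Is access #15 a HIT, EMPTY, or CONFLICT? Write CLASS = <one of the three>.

CLASS = HIT

0: bank 6 row 2 — prev None → EMPTY
1: bank 5 row 4 — prev None → EMPTY
2: bank 3 row 0 — prev None → EMPTY
3: bank 1 row 2 — prev None → EMPTY
4: bank 1 row 2 — prev 2 → HIT
5: bank 1 row 3 — prev 2 → CONFLICT
6: bank 3 row 5 — prev 0 → CONFLICT
7: bank 2 row 1 — prev None → EMPTY
8: bank 5 row 1 — prev 4 → CONFLICT
9: bank 3 row 5 — prev 5 → HIT
10: bank 4 row 1 — prev None → EMPTY
11: bank 2 row 1 — prev 1 → HIT
12: bank 4 row 1 — prev 1 → HIT
13: bank 3 row 3 — prev 5 → CONFLICT
14: bank 0 row 5 — prev None → EMPTY
15: bank 3 row 3 — prev 3 → HIT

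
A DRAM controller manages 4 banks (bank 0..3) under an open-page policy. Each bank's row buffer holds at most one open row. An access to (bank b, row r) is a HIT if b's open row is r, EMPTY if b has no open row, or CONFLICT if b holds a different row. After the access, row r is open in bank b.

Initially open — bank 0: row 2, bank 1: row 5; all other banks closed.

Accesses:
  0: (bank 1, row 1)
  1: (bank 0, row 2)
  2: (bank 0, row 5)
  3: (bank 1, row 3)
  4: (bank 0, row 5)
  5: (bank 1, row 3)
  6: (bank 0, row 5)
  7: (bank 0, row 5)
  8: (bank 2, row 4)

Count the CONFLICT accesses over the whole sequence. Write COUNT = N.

0: bank 1 row 1 — prev 5 → CONFLICT
1: bank 0 row 2 — prev 2 → HIT
2: bank 0 row 5 — prev 2 → CONFLICT
3: bank 1 row 3 — prev 1 → CONFLICT
4: bank 0 row 5 — prev 5 → HIT
5: bank 1 row 3 — prev 3 → HIT
6: bank 0 row 5 — prev 5 → HIT
7: bank 0 row 5 — prev 5 → HIT
8: bank 2 row 4 — prev None → EMPTY

COUNT = 3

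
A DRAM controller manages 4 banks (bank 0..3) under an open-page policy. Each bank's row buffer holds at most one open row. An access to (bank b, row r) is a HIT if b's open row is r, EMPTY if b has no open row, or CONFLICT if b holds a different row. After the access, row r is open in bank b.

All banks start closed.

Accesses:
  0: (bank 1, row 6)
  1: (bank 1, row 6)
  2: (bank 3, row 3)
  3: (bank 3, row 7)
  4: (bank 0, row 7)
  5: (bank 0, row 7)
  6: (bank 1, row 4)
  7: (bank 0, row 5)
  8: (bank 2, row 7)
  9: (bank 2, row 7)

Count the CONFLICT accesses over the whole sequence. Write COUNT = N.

COUNT = 3

step 0: bank1 None->6 [EMPTY]
step 1: bank1 6->6 [HIT]
step 2: bank3 None->3 [EMPTY]
step 3: bank3 3->7 [CONFLICT]
step 4: bank0 None->7 [EMPTY]
step 5: bank0 7->7 [HIT]
step 6: bank1 6->4 [CONFLICT]
step 7: bank0 7->5 [CONFLICT]
step 8: bank2 None->7 [EMPTY]
step 9: bank2 7->7 [HIT]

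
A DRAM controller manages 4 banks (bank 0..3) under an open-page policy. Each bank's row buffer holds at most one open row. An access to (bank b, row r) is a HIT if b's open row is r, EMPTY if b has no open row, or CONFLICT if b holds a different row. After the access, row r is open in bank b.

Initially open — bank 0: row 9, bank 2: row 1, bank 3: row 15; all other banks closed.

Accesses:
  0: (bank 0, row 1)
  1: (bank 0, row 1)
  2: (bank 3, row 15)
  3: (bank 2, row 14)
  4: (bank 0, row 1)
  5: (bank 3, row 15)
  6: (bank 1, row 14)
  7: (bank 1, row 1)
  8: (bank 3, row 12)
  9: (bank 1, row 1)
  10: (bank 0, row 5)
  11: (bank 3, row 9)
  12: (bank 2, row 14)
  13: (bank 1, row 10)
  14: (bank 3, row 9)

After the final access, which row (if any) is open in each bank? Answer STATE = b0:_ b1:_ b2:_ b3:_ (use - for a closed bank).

0: bank 0 row 1 — prev 9 → CONFLICT
1: bank 0 row 1 — prev 1 → HIT
2: bank 3 row 15 — prev 15 → HIT
3: bank 2 row 14 — prev 1 → CONFLICT
4: bank 0 row 1 — prev 1 → HIT
5: bank 3 row 15 — prev 15 → HIT
6: bank 1 row 14 — prev None → EMPTY
7: bank 1 row 1 — prev 14 → CONFLICT
8: bank 3 row 12 — prev 15 → CONFLICT
9: bank 1 row 1 — prev 1 → HIT
10: bank 0 row 5 — prev 1 → CONFLICT
11: bank 3 row 9 — prev 12 → CONFLICT
12: bank 2 row 14 — prev 14 → HIT
13: bank 1 row 10 — prev 1 → CONFLICT
14: bank 3 row 9 — prev 9 → HIT

STATE = b0:5 b1:10 b2:14 b3:9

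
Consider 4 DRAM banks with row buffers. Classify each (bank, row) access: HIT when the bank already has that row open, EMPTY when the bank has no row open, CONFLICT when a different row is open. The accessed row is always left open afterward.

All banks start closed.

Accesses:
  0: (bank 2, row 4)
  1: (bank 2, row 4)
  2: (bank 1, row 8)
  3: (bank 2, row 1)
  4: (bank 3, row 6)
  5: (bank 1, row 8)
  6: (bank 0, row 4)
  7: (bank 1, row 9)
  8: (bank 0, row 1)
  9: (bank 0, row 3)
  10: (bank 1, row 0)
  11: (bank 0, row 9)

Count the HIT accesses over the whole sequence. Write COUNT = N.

COUNT = 2

0: bank 2 row 4 — prev None → EMPTY
1: bank 2 row 4 — prev 4 → HIT
2: bank 1 row 8 — prev None → EMPTY
3: bank 2 row 1 — prev 4 → CONFLICT
4: bank 3 row 6 — prev None → EMPTY
5: bank 1 row 8 — prev 8 → HIT
6: bank 0 row 4 — prev None → EMPTY
7: bank 1 row 9 — prev 8 → CONFLICT
8: bank 0 row 1 — prev 4 → CONFLICT
9: bank 0 row 3 — prev 1 → CONFLICT
10: bank 1 row 0 — prev 9 → CONFLICT
11: bank 0 row 9 — prev 3 → CONFLICT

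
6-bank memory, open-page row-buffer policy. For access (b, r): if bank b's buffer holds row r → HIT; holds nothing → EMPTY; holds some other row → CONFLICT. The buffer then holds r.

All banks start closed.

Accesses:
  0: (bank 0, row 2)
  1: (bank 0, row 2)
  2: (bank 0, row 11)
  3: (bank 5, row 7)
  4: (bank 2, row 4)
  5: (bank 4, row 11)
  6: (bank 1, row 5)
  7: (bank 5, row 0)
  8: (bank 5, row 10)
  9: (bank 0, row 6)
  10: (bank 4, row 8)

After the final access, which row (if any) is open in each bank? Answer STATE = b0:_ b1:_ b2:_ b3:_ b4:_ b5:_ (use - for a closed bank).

0: bank 0 row 2 — prev None → EMPTY
1: bank 0 row 2 — prev 2 → HIT
2: bank 0 row 11 — prev 2 → CONFLICT
3: bank 5 row 7 — prev None → EMPTY
4: bank 2 row 4 — prev None → EMPTY
5: bank 4 row 11 — prev None → EMPTY
6: bank 1 row 5 — prev None → EMPTY
7: bank 5 row 0 — prev 7 → CONFLICT
8: bank 5 row 10 — prev 0 → CONFLICT
9: bank 0 row 6 — prev 11 → CONFLICT
10: bank 4 row 8 — prev 11 → CONFLICT

STATE = b0:6 b1:5 b2:4 b3:- b4:8 b5:10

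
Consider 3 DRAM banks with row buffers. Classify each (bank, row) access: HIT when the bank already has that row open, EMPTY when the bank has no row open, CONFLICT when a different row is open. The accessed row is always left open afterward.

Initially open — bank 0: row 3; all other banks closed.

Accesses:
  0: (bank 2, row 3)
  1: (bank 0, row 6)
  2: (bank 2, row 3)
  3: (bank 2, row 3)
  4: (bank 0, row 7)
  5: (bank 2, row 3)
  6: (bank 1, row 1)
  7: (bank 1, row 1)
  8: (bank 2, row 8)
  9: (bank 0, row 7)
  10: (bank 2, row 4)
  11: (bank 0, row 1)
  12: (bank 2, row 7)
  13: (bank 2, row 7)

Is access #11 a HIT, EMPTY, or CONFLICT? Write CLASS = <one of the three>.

CLASS = CONFLICT

0: bank 2 row 3 — prev None → EMPTY
1: bank 0 row 6 — prev 3 → CONFLICT
2: bank 2 row 3 — prev 3 → HIT
3: bank 2 row 3 — prev 3 → HIT
4: bank 0 row 7 — prev 6 → CONFLICT
5: bank 2 row 3 — prev 3 → HIT
6: bank 1 row 1 — prev None → EMPTY
7: bank 1 row 1 — prev 1 → HIT
8: bank 2 row 8 — prev 3 → CONFLICT
9: bank 0 row 7 — prev 7 → HIT
10: bank 2 row 4 — prev 8 → CONFLICT
11: bank 0 row 1 — prev 7 → CONFLICT
12: bank 2 row 7 — prev 4 → CONFLICT
13: bank 2 row 7 — prev 7 → HIT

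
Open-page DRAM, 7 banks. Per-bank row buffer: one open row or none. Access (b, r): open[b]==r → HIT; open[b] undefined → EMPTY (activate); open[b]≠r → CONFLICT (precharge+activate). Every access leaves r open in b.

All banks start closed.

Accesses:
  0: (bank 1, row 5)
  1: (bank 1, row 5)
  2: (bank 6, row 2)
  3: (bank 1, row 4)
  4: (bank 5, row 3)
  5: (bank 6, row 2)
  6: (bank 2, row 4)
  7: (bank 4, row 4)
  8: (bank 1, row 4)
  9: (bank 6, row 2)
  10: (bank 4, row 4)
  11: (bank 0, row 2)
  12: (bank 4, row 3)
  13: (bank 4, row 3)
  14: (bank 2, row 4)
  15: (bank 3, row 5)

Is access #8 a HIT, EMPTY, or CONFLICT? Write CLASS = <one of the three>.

CLASS = HIT

  [0] b1 r5: no row ⇒ E
  [1] b1 r5: had r5 ⇒ H
  [2] b6 r2: no row ⇒ E
  [3] b1 r4: had r5 ⇒ C
  [4] b5 r3: no row ⇒ E
  [5] b6 r2: had r2 ⇒ H
  [6] b2 r4: no row ⇒ E
  [7] b4 r4: no row ⇒ E
  [8] b1 r4: had r4 ⇒ H
  [9] b6 r2: had r2 ⇒ H
  [10] b4 r4: had r4 ⇒ H
  [11] b0 r2: no row ⇒ E
  [12] b4 r3: had r4 ⇒ C
  [13] b4 r3: had r3 ⇒ H
  [14] b2 r4: had r4 ⇒ H
  [15] b3 r5: no row ⇒ E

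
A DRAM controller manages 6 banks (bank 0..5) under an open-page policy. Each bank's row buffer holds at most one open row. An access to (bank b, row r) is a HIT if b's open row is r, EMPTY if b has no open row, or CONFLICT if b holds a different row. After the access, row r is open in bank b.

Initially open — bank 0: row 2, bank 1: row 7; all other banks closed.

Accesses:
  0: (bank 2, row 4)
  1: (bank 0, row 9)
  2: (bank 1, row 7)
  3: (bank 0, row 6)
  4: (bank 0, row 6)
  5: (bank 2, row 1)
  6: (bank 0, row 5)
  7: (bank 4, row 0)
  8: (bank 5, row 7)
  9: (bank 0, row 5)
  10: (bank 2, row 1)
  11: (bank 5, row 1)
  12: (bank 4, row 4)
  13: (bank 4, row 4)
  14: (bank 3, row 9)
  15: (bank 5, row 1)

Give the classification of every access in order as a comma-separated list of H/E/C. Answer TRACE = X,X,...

  [0] b2 r4: no row ⇒ E
  [1] b0 r9: had r2 ⇒ C
  [2] b1 r7: had r7 ⇒ H
  [3] b0 r6: had r9 ⇒ C
  [4] b0 r6: had r6 ⇒ H
  [5] b2 r1: had r4 ⇒ C
  [6] b0 r5: had r6 ⇒ C
  [7] b4 r0: no row ⇒ E
  [8] b5 r7: no row ⇒ E
  [9] b0 r5: had r5 ⇒ H
  [10] b2 r1: had r1 ⇒ H
  [11] b5 r1: had r7 ⇒ C
  [12] b4 r4: had r0 ⇒ C
  [13] b4 r4: had r4 ⇒ H
  [14] b3 r9: no row ⇒ E
  [15] b5 r1: had r1 ⇒ H

TRACE = E,C,H,C,H,C,C,E,E,H,H,C,C,H,E,H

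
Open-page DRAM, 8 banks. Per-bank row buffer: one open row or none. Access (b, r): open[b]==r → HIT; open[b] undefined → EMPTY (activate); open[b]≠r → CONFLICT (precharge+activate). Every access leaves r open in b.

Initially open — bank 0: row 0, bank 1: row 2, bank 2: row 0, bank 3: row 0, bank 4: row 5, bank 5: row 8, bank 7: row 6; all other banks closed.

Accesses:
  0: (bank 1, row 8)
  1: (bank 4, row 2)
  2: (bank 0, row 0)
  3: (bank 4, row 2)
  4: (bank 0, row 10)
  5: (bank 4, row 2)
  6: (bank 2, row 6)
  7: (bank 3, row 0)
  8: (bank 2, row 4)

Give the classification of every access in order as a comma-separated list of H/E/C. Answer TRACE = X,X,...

TRACE = C,C,H,H,C,H,C,H,C

step 0: bank1 2->8 [CONFLICT]
step 1: bank4 5->2 [CONFLICT]
step 2: bank0 0->0 [HIT]
step 3: bank4 2->2 [HIT]
step 4: bank0 0->10 [CONFLICT]
step 5: bank4 2->2 [HIT]
step 6: bank2 0->6 [CONFLICT]
step 7: bank3 0->0 [HIT]
step 8: bank2 6->4 [CONFLICT]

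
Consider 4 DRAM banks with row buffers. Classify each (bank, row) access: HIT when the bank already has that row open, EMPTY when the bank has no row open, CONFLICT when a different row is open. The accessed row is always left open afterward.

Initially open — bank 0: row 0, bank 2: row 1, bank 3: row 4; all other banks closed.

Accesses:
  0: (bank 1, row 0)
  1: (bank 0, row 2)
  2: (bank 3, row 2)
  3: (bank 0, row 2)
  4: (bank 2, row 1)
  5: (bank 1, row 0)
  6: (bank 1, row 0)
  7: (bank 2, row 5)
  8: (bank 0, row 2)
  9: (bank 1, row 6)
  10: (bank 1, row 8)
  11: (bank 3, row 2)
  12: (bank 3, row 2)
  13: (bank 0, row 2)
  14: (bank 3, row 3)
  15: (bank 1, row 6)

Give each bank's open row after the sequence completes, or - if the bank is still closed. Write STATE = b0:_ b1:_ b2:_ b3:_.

STATE = b0:2 b1:6 b2:5 b3:3

#0 (1,0) E
#1 (0,2) C  (was 0)
#2 (3,2) C  (was 4)
#3 (0,2) H  (was 2)
#4 (2,1) H  (was 1)
#5 (1,0) H  (was 0)
#6 (1,0) H  (was 0)
#7 (2,5) C  (was 1)
#8 (0,2) H  (was 2)
#9 (1,6) C  (was 0)
#10 (1,8) C  (was 6)
#11 (3,2) H  (was 2)
#12 (3,2) H  (was 2)
#13 (0,2) H  (was 2)
#14 (3,3) C  (was 2)
#15 (1,6) C  (was 8)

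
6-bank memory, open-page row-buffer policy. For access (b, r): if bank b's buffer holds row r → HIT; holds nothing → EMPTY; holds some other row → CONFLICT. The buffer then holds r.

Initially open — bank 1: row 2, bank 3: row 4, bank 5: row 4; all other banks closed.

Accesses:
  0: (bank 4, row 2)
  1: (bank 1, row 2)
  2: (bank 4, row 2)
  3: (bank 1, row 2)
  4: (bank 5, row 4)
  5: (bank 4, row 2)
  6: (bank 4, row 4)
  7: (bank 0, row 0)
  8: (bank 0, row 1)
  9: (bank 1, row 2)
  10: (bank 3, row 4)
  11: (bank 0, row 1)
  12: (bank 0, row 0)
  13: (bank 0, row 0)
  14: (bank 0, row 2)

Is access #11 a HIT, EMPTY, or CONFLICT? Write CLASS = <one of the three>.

CLASS = HIT

#0 (4,2) E
#1 (1,2) H  (was 2)
#2 (4,2) H  (was 2)
#3 (1,2) H  (was 2)
#4 (5,4) H  (was 4)
#5 (4,2) H  (was 2)
#6 (4,4) C  (was 2)
#7 (0,0) E
#8 (0,1) C  (was 0)
#9 (1,2) H  (was 2)
#10 (3,4) H  (was 4)
#11 (0,1) H  (was 1)
#12 (0,0) C  (was 1)
#13 (0,0) H  (was 0)
#14 (0,2) C  (was 0)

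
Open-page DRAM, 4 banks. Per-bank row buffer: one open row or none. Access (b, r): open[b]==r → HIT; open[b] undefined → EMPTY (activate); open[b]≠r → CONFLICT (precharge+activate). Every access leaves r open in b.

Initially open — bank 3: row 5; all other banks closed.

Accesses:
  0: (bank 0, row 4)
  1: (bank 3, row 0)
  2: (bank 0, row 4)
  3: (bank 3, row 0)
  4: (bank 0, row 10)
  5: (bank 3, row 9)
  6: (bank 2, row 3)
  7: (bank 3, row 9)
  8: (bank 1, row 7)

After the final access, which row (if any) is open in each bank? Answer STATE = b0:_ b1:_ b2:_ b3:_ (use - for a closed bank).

#0 (0,4) E
#1 (3,0) C  (was 5)
#2 (0,4) H  (was 4)
#3 (3,0) H  (was 0)
#4 (0,10) C  (was 4)
#5 (3,9) C  (was 0)
#6 (2,3) E
#7 (3,9) H  (was 9)
#8 (1,7) E

STATE = b0:10 b1:7 b2:3 b3:9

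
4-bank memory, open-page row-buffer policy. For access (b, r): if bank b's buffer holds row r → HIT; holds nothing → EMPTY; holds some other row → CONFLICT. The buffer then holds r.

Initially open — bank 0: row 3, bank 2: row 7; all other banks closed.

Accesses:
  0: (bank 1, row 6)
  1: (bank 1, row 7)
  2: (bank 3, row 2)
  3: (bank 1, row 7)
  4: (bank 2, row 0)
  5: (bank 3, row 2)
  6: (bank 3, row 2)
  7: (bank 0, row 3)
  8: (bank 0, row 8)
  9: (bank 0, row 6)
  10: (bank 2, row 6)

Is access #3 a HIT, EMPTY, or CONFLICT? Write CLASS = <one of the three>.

#0 (1,6) E
#1 (1,7) C  (was 6)
#2 (3,2) E
#3 (1,7) H  (was 7)
#4 (2,0) C  (was 7)
#5 (3,2) H  (was 2)
#6 (3,2) H  (was 2)
#7 (0,3) H  (was 3)
#8 (0,8) C  (was 3)
#9 (0,6) C  (was 8)
#10 (2,6) C  (was 0)

CLASS = HIT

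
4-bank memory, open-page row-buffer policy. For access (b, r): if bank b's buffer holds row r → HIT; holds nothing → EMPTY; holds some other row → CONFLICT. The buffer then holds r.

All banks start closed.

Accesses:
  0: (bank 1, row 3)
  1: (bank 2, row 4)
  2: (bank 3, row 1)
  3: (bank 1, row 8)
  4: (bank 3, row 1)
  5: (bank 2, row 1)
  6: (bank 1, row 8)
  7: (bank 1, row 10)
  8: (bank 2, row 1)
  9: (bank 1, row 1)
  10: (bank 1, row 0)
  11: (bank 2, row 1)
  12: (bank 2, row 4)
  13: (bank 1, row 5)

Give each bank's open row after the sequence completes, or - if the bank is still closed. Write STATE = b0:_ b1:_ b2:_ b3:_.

step 0: bank1 None->3 [EMPTY]
step 1: bank2 None->4 [EMPTY]
step 2: bank3 None->1 [EMPTY]
step 3: bank1 3->8 [CONFLICT]
step 4: bank3 1->1 [HIT]
step 5: bank2 4->1 [CONFLICT]
step 6: bank1 8->8 [HIT]
step 7: bank1 8->10 [CONFLICT]
step 8: bank2 1->1 [HIT]
step 9: bank1 10->1 [CONFLICT]
step 10: bank1 1->0 [CONFLICT]
step 11: bank2 1->1 [HIT]
step 12: bank2 1->4 [CONFLICT]
step 13: bank1 0->5 [CONFLICT]

STATE = b0:- b1:5 b2:4 b3:1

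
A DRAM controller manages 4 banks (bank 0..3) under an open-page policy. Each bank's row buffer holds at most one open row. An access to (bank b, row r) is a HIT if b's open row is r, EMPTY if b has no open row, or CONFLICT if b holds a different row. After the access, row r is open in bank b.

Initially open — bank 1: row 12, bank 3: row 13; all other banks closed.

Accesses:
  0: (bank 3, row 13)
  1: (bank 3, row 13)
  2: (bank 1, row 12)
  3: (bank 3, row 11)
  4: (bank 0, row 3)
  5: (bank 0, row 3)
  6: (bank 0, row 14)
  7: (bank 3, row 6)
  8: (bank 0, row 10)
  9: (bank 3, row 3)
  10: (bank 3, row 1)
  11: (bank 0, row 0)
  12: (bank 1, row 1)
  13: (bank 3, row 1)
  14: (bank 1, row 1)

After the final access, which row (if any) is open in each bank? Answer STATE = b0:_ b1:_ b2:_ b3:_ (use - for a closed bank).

STATE = b0:0 b1:1 b2:- b3:1

  [0] b3 r13: had r13 ⇒ H
  [1] b3 r13: had r13 ⇒ H
  [2] b1 r12: had r12 ⇒ H
  [3] b3 r11: had r13 ⇒ C
  [4] b0 r3: no row ⇒ E
  [5] b0 r3: had r3 ⇒ H
  [6] b0 r14: had r3 ⇒ C
  [7] b3 r6: had r11 ⇒ C
  [8] b0 r10: had r14 ⇒ C
  [9] b3 r3: had r6 ⇒ C
  [10] b3 r1: had r3 ⇒ C
  [11] b0 r0: had r10 ⇒ C
  [12] b1 r1: had r12 ⇒ C
  [13] b3 r1: had r1 ⇒ H
  [14] b1 r1: had r1 ⇒ H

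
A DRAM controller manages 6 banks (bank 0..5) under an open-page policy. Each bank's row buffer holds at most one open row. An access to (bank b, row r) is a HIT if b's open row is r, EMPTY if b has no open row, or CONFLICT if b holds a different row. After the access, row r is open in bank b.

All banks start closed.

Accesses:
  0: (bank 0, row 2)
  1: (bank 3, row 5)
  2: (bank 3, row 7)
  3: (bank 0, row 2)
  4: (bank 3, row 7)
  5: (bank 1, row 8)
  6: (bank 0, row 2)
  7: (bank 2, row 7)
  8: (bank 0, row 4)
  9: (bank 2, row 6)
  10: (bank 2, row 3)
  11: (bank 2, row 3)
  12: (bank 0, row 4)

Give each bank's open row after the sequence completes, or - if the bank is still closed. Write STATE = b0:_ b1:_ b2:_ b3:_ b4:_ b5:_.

STATE = b0:4 b1:8 b2:3 b3:7 b4:- b5:-

  [0] b0 r2: no row ⇒ E
  [1] b3 r5: no row ⇒ E
  [2] b3 r7: had r5 ⇒ C
  [3] b0 r2: had r2 ⇒ H
  [4] b3 r7: had r7 ⇒ H
  [5] b1 r8: no row ⇒ E
  [6] b0 r2: had r2 ⇒ H
  [7] b2 r7: no row ⇒ E
  [8] b0 r4: had r2 ⇒ C
  [9] b2 r6: had r7 ⇒ C
  [10] b2 r3: had r6 ⇒ C
  [11] b2 r3: had r3 ⇒ H
  [12] b0 r4: had r4 ⇒ H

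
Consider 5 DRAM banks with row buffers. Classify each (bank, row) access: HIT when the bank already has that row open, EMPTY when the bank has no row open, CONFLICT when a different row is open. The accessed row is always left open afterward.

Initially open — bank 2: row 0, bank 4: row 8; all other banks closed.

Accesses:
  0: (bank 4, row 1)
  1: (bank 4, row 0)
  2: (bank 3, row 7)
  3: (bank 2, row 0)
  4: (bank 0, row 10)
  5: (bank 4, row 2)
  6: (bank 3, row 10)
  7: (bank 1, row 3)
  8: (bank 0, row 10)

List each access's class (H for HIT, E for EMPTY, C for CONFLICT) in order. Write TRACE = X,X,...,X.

0: bank 4 row 1 — prev 8 → CONFLICT
1: bank 4 row 0 — prev 1 → CONFLICT
2: bank 3 row 7 — prev None → EMPTY
3: bank 2 row 0 — prev 0 → HIT
4: bank 0 row 10 — prev None → EMPTY
5: bank 4 row 2 — prev 0 → CONFLICT
6: bank 3 row 10 — prev 7 → CONFLICT
7: bank 1 row 3 — prev None → EMPTY
8: bank 0 row 10 — prev 10 → HIT

TRACE = C,C,E,H,E,C,C,E,H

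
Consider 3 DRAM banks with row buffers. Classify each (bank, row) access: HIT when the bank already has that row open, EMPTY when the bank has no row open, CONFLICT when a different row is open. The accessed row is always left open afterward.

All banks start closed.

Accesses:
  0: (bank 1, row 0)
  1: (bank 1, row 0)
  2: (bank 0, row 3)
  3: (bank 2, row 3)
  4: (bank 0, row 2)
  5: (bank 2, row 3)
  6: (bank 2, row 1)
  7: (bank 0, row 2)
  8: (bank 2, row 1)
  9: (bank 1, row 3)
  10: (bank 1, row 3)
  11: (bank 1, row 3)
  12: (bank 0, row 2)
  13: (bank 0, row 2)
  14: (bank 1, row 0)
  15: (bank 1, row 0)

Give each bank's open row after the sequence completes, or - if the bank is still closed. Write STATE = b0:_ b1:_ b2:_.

STATE = b0:2 b1:0 b2:1

0: bank 1 row 0 — prev None → EMPTY
1: bank 1 row 0 — prev 0 → HIT
2: bank 0 row 3 — prev None → EMPTY
3: bank 2 row 3 — prev None → EMPTY
4: bank 0 row 2 — prev 3 → CONFLICT
5: bank 2 row 3 — prev 3 → HIT
6: bank 2 row 1 — prev 3 → CONFLICT
7: bank 0 row 2 — prev 2 → HIT
8: bank 2 row 1 — prev 1 → HIT
9: bank 1 row 3 — prev 0 → CONFLICT
10: bank 1 row 3 — prev 3 → HIT
11: bank 1 row 3 — prev 3 → HIT
12: bank 0 row 2 — prev 2 → HIT
13: bank 0 row 2 — prev 2 → HIT
14: bank 1 row 0 — prev 3 → CONFLICT
15: bank 1 row 0 — prev 0 → HIT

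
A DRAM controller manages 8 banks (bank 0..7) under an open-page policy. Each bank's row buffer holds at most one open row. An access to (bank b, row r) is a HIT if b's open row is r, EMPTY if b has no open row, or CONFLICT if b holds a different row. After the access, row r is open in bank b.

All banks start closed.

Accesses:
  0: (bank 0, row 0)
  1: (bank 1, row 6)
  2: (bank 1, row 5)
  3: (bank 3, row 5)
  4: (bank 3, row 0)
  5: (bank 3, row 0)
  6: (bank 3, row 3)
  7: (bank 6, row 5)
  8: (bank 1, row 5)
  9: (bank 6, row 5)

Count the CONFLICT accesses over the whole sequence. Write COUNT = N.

0: bank 0 row 0 — prev None → EMPTY
1: bank 1 row 6 — prev None → EMPTY
2: bank 1 row 5 — prev 6 → CONFLICT
3: bank 3 row 5 — prev None → EMPTY
4: bank 3 row 0 — prev 5 → CONFLICT
5: bank 3 row 0 — prev 0 → HIT
6: bank 3 row 3 — prev 0 → CONFLICT
7: bank 6 row 5 — prev None → EMPTY
8: bank 1 row 5 — prev 5 → HIT
9: bank 6 row 5 — prev 5 → HIT

COUNT = 3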